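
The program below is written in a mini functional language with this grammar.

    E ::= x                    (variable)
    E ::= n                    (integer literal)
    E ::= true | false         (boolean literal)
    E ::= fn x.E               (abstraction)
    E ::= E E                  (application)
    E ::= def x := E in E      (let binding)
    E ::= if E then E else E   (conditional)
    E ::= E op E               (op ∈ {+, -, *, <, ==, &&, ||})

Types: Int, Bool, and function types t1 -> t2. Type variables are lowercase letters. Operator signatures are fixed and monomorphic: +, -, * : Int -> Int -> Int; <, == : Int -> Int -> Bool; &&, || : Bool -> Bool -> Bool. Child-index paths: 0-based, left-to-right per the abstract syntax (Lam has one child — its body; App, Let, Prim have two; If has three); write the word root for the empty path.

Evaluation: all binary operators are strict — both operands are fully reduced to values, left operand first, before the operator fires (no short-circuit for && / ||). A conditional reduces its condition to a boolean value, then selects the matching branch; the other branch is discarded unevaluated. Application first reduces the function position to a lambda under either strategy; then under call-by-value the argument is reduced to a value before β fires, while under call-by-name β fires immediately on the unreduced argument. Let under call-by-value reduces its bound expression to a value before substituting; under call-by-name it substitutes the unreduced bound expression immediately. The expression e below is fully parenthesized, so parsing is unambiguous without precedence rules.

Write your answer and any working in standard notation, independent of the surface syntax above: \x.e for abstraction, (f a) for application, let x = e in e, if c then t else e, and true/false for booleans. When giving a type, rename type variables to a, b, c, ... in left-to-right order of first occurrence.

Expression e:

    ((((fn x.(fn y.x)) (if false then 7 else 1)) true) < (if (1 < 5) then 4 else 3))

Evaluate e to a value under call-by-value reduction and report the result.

Working:
step 0: ((((\x.(\y.x)) (if false then 7 else 1)) true) < (if (1 < 5) then 4 else 3))
step 1: [if@0.0.1] ((((\x.(\y.x)) 1) true) < (if (1 < 5) then 4 else 3))
step 2: [beta@0.0] (((\y.1) true) < (if (1 < 5) then 4 else 3))
step 3: [beta@0] (1 < (if (1 < 5) then 4 else 3))
step 4: [delta@1.0] (1 < (if true then 4 else 3))
step 5: [if@1] (1 < 4)
step 6: [delta@root] true

Answer: true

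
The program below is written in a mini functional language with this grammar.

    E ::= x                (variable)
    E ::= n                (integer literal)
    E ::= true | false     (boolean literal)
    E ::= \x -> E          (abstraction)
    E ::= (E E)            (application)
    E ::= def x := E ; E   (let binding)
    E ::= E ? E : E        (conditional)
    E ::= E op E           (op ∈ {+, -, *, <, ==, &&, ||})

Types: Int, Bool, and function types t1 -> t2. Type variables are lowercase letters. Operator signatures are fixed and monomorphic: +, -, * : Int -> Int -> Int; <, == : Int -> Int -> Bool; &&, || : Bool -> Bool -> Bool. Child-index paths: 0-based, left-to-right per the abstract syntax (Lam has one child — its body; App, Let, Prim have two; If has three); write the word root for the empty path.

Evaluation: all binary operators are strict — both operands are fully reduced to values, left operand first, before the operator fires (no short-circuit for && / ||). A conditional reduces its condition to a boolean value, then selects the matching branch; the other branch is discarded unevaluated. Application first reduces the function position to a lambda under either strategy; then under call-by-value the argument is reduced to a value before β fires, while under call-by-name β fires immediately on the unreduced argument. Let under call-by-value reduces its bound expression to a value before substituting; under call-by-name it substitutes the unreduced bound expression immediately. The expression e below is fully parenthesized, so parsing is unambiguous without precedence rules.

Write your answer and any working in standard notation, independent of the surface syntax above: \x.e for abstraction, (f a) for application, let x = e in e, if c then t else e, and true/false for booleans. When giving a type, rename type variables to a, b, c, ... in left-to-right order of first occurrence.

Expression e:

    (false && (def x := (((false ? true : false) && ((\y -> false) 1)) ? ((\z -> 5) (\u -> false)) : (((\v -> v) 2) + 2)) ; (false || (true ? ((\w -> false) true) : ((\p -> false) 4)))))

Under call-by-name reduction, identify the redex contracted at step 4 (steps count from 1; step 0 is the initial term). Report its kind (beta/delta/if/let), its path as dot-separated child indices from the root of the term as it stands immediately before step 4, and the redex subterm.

Answer: delta at 1 : (false || false)

Derivation:
step 0: (false && (let x = (if ((if false then true else false) && ((\y.false) 1)) then ((\z.5) (\u.false)) else (((\v.v) 2) + 2)) in (false || (if true then ((\w.false) true) else ((\p.false) 4)))))
step 1: [let@1] (false && (false || (if true then ((\w.false) true) else ((\p.false) 4))))
step 2: [if@1.1] (false && (false || ((\w.false) true)))
step 3: [beta@1.1] (false && (false || false))
step 4: [delta@1] (false && false)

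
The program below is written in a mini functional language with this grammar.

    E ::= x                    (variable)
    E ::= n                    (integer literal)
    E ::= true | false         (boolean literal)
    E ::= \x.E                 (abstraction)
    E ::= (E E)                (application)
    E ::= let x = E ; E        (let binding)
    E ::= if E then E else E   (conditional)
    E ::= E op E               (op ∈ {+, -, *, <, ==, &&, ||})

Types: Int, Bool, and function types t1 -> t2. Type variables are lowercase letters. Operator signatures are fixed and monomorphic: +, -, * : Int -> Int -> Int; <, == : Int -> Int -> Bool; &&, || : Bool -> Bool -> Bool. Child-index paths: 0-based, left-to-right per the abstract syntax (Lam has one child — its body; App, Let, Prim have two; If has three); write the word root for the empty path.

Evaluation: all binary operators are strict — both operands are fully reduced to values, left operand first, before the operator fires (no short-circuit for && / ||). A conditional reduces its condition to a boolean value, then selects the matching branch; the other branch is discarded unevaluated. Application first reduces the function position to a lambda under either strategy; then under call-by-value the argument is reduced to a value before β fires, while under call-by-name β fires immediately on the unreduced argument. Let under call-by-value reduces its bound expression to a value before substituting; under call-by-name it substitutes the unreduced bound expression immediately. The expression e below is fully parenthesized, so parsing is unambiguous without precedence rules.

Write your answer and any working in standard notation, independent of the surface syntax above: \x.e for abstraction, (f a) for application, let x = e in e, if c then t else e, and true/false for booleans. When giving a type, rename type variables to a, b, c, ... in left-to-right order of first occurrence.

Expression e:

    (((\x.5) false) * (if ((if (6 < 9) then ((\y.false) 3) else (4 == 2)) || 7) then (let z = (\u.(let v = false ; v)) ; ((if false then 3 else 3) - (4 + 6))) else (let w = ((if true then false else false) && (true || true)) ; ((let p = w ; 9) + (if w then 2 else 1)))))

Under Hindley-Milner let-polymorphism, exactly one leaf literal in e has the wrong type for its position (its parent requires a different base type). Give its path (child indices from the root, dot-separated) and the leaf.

Trace:
\x._ : a -> Int
  unify a -> Int ~ Bool -> b
  unify a ~ Bool
  unify Int ~ b
_ _ : Int
  unify Int ~ Int
  unify Int ~ Int
  unify Int ~ Int
  unify Bool ~ Bool
\y._ : c -> Bool
  unify c -> Bool ~ Int -> d
  unify c ~ Int
  unify Bool ~ d
_ _ : Bool
  unify Int ~ Int
  unify Int ~ Int
  unify Bool ~ Bool
  unify Bool ~ Bool
  unify Int ~ Bool
  FAIL: mismatch Int ~ Bool

Answer: 1.0.1 : 7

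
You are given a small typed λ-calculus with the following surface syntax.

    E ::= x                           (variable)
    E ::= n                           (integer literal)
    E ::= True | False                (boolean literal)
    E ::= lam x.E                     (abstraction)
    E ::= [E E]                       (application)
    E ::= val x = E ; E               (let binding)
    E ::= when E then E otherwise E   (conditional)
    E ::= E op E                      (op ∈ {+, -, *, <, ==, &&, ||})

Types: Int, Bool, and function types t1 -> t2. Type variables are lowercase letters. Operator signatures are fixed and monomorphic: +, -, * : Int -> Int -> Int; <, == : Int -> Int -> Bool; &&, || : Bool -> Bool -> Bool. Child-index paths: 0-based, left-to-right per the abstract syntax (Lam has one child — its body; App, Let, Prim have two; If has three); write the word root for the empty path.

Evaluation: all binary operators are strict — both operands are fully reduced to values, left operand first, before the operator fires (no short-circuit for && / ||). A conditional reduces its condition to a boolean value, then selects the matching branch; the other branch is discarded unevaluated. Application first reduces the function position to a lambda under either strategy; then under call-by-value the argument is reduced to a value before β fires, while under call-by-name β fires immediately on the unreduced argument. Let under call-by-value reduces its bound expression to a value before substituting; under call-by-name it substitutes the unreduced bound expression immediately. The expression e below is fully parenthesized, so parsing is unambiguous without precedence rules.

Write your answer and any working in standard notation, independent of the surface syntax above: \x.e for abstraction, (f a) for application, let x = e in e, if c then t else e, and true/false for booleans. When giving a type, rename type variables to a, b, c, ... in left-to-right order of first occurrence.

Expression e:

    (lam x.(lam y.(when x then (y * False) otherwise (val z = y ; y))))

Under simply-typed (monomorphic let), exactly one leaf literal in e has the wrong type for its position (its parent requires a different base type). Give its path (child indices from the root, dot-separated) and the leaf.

Derivation:
x : a
  unify a ~ Bool
y : b
  unify b ~ Int
  unify Bool ~ Int
  FAIL: mismatch Bool ~ Int

Answer: 0.0.1.1 : false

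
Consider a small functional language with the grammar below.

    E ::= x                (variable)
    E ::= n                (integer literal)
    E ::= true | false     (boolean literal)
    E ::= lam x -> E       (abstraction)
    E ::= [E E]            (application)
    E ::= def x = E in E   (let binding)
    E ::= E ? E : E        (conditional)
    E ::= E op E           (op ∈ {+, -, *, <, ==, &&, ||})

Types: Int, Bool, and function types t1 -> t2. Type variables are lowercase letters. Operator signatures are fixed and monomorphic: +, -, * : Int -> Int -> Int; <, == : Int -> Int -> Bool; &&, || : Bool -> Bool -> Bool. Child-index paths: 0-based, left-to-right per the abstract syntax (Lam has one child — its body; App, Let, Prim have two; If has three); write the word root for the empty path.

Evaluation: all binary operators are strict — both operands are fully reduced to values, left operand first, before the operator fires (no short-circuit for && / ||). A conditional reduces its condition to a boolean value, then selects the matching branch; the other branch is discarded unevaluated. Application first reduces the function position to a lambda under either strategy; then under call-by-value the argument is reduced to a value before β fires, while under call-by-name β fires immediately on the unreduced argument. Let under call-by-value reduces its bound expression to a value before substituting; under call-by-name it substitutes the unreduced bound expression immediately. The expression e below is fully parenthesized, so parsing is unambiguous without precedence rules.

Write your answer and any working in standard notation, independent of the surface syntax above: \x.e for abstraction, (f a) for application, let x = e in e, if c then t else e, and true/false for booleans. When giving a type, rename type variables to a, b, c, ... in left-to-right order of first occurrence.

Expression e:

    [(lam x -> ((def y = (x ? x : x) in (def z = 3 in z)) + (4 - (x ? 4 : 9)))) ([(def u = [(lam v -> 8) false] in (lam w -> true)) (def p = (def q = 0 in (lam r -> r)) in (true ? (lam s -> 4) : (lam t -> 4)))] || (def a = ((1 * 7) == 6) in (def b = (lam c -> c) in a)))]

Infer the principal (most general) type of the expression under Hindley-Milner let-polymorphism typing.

Derivation:
x : a
  unify a ~ Bool
x : Bool
x : Bool
  unify Bool ~ Bool
let y : Bool
let z : Int
z : Int
  unify Int ~ Int
  unify Int ~ Int
x : Bool
  unify Bool ~ Bool
  unify Int ~ Int
  unify Int ~ Int
  unify Int ~ Int
\x._ : Bool -> Int
\v._ : b -> Int
  unify b -> Int ~ Bool -> c
  unify b ~ Bool
  unify Int ~ c
_ _ : Int
let u : Int
\w._ : d -> Bool
let q : Int
r : e
\r._ : e -> e
let p : forall. e -> e
  unify Bool ~ Bool
\s._ : f -> Int
\t._ : g -> Int
  unify f -> Int ~ g -> Int
  unify f ~ g
  unify Int ~ Int
  unify d -> Bool ~ (g -> Int) -> h
  unify d ~ g -> Int
  unify Bool ~ h
_ _ : Bool
  unify Bool ~ Bool
  unify Int ~ Int
  unify Int ~ Int
  unify Int ~ Int
  unify Int ~ Int
let a : Bool
c : i
\c._ : i -> i
let b : forall. i -> i
a : Bool
  unify Bool ~ Bool
  unify Bool -> Int ~ Bool -> j
  unify Bool ~ Bool
  unify Int ~ j
_ _ : Int

Answer: Int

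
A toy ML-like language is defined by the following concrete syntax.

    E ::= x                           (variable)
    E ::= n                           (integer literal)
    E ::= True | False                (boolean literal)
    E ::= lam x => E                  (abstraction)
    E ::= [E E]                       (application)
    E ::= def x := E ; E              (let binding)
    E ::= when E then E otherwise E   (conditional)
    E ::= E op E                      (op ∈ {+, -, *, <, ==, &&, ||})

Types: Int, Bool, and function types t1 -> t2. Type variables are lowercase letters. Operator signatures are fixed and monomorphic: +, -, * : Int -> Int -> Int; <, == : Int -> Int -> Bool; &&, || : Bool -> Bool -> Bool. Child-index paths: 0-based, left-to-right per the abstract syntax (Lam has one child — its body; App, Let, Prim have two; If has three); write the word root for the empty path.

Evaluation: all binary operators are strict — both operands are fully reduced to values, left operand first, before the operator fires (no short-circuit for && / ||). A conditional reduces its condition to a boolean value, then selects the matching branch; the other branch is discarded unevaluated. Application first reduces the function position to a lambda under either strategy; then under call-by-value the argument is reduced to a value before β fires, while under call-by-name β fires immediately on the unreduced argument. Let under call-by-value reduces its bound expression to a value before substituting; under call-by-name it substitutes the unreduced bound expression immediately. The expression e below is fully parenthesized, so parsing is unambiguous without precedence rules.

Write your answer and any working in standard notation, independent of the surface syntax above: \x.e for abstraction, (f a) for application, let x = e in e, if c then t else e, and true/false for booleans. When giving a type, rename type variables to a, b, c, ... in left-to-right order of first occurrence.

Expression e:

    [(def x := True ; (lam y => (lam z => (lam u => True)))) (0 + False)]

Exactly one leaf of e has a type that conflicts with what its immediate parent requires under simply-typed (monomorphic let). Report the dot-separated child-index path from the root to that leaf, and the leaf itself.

Answer: 1.1 : false

Trace:
let x : Bool
\u._ : c -> Bool
\z._ : b -> c -> Bool
\y._ : a -> b -> c -> Bool
  unify Int ~ Int
  unify Bool ~ Int
  FAIL: mismatch Bool ~ Int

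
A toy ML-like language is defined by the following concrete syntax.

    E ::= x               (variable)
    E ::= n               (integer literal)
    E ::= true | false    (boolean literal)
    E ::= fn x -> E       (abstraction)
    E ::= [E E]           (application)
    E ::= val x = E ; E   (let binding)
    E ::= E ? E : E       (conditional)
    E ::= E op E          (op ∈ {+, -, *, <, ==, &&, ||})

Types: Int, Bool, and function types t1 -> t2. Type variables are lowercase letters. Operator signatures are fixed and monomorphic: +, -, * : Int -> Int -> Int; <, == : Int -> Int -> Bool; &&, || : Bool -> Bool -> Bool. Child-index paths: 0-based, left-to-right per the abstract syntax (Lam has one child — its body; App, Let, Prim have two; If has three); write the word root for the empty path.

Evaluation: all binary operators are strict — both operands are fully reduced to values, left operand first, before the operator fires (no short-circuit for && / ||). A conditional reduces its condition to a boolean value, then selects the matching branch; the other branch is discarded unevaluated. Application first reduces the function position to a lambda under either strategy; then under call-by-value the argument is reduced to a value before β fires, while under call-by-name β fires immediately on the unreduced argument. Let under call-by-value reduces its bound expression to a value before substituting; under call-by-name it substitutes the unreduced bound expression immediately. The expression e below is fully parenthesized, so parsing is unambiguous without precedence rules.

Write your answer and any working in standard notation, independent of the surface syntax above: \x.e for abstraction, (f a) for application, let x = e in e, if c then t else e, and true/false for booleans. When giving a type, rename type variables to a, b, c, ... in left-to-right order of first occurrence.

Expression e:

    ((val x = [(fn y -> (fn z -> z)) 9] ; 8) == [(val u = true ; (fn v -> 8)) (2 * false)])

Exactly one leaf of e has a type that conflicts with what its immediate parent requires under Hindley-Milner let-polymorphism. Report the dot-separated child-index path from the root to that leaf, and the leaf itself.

Answer: 1.1.1 : false

Trace:
z : b
\z._ : b -> b
\y._ : a -> b -> b
  unify a -> b -> b ~ Int -> c
  unify a ~ Int
  unify b -> b ~ c
_ _ : b -> b
let x : forall. b -> b
  unify Int ~ Int
let u : Bool
\v._ : d -> Int
  unify Int ~ Int
  unify Bool ~ Int
  FAIL: mismatch Bool ~ Int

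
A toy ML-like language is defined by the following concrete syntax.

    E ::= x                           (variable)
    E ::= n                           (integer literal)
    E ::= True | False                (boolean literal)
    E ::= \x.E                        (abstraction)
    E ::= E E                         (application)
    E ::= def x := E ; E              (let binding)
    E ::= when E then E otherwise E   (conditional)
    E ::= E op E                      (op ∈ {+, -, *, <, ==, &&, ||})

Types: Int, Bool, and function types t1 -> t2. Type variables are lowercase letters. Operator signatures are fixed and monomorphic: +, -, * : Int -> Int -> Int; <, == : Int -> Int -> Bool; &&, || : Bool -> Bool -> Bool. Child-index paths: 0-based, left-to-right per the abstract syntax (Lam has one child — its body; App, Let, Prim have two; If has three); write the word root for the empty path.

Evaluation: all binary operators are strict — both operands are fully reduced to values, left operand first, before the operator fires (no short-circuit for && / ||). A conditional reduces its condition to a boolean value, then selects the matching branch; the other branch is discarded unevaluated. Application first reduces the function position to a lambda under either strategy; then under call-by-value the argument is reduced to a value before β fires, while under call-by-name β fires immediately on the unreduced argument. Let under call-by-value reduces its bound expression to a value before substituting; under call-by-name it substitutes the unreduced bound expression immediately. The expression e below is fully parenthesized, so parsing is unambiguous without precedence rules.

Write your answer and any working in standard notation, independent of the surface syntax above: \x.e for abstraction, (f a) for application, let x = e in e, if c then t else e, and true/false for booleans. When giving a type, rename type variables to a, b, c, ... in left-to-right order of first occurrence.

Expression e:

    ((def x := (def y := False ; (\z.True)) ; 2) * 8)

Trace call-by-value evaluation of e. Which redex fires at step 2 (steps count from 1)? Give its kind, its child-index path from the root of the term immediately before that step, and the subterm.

Working:
step 0: ((let x = (let y = false in (\z.true)) in 2) * 8)
step 1: [let@0.0] ((let x = (\z.true) in 2) * 8)
step 2: [let@0] (2 * 8)

Answer: let at 0 : (let x = (\z.true) in 2)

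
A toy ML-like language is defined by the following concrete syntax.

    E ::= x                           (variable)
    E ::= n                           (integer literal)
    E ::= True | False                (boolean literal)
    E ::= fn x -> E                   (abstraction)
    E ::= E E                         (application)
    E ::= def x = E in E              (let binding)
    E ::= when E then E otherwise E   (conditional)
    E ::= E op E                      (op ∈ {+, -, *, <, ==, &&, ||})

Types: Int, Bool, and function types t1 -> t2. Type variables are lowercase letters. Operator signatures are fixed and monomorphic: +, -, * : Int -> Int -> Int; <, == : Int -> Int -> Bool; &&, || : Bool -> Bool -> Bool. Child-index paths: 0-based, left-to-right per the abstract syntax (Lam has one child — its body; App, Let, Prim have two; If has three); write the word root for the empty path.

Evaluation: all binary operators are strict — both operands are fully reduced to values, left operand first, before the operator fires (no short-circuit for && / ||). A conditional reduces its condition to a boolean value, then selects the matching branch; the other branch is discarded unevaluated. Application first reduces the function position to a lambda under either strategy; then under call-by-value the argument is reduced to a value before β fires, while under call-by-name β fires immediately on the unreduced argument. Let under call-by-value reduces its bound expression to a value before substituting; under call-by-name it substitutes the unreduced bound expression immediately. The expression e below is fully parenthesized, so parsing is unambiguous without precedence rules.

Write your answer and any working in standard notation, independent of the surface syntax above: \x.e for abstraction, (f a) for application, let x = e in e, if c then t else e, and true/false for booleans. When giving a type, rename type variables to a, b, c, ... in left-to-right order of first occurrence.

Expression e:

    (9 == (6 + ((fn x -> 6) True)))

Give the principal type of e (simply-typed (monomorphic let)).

Answer: Bool

Working:
  unify Int ~ Int
  unify Int ~ Int
\x._ : a -> Int
  unify a -> Int ~ Bool -> b
  unify a ~ Bool
  unify Int ~ b
_ _ : Int
  unify Int ~ Int
  unify Int ~ Int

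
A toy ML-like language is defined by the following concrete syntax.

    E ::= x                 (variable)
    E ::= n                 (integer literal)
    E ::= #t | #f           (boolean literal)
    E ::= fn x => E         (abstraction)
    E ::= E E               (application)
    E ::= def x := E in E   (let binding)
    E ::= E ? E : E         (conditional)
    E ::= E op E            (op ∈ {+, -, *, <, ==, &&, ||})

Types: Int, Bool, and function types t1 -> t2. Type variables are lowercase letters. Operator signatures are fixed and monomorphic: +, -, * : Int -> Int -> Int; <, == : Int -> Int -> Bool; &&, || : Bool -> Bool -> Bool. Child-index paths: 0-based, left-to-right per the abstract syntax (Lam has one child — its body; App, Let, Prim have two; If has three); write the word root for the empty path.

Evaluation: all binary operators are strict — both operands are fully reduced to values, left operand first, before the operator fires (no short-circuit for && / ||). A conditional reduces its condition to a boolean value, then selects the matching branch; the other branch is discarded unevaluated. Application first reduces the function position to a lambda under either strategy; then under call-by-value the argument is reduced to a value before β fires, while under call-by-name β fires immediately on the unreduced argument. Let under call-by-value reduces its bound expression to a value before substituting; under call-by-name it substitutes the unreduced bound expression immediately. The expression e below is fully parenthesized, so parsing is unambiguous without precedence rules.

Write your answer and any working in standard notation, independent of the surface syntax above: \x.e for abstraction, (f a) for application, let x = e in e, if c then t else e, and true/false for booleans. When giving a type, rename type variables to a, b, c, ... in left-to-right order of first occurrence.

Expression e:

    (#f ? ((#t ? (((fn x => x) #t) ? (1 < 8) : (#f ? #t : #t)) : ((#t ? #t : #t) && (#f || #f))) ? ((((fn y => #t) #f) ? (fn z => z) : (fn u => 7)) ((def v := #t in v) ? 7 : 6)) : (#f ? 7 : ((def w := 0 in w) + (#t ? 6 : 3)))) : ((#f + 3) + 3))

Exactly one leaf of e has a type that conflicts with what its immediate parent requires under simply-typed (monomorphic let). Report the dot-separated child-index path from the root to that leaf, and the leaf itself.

Working:
  unify Bool ~ Bool
  unify Bool ~ Bool
x : a
\x._ : a -> a
  unify a -> a ~ Bool -> b
  unify a ~ Bool
  unify Bool ~ b
_ _ : Bool
  unify Bool ~ Bool
  unify Int ~ Int
  unify Int ~ Int
  unify Bool ~ Bool
  unify Bool ~ Bool
  unify Bool ~ Bool
  unify Bool ~ Bool
  unify Bool ~ Bool
  unify Bool ~ Bool
  unify Bool ~ Bool
  unify Bool ~ Bool
  unify Bool ~ Bool
  unify Bool ~ Bool
  unify Bool ~ Bool
\y._ : c -> Bool
  unify c -> Bool ~ Bool -> d
  unify c ~ Bool
  unify Bool ~ d
_ _ : Bool
  unify Bool ~ Bool
z : e
\z._ : e -> e
\u._ : f -> Int
  unify e -> e ~ f -> Int
  unify e ~ f
  unify f ~ Int
let v : Bool
v : Bool
  unify Bool ~ Bool
  unify Int ~ Int
  unify Int -> Int ~ Int -> g
  unify Int ~ Int
  unify Int ~ g
_ _ : Int
  unify Bool ~ Bool
let w : Int
w : Int
  unify Int ~ Int
  unify Bool ~ Bool
  unify Int ~ Int
  unify Int ~ Int
  unify Int ~ Int
  unify Int ~ Int
  unify Bool ~ Int
  FAIL: mismatch Bool ~ Int

Answer: 2.0.0 : false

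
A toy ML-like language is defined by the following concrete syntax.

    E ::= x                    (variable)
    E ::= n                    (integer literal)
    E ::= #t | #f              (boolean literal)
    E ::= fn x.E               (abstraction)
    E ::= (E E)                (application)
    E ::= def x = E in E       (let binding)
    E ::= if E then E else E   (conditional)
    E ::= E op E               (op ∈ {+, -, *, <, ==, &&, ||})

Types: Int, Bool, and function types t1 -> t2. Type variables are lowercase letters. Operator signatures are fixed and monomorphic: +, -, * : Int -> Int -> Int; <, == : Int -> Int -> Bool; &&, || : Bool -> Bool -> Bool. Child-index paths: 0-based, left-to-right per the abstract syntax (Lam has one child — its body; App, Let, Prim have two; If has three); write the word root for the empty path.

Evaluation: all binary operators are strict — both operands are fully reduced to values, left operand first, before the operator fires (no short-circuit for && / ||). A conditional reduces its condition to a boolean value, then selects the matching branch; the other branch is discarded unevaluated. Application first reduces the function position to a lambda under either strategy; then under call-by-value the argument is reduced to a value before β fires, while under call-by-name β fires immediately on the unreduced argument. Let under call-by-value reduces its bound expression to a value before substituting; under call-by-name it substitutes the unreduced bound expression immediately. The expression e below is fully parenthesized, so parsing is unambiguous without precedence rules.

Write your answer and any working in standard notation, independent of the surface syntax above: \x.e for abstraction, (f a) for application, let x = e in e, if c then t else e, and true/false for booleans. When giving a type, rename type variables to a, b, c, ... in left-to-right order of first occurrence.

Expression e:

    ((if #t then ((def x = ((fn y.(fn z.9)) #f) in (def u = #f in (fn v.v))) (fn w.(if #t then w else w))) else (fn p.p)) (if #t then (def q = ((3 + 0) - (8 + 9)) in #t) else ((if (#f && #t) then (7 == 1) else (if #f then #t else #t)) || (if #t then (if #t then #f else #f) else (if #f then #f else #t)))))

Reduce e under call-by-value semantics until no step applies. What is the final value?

Trace:
step 0: ((if true then ((let x = ((\y.(\z.9)) false) in (let u = false in (\v.v))) (\w.(if true then w else w))) else (\p.p)) (if true then (let q = ((3 + 0) - (8 + 9)) in true) else ((if (false && true) then (7 == 1) else (if false then true else true)) || (if true then (if true then false else false) else (if false then false else true)))))
step 1: [if@0] (((let x = ((\y.(\z.9)) false) in (let u = false in (\v.v))) (\w.(if true then w else w))) (if true then (let q = ((3 + 0) - (8 + 9)) in true) else ((if (false && true) then (7 == 1) else (if false then true else true)) || (if true then (if true then false else false) else (if false then false else true)))))
step 2: [beta@0.0.0] (((let x = (\z.9) in (let u = false in (\v.v))) (\w.(if true then w else w))) (if true then (let q = ((3 + 0) - (8 + 9)) in true) else ((if (false && true) then (7 == 1) else (if false then true else true)) || (if true then (if true then false else false) else (if false then false else true)))))
step 3: [let@0.0] (((let u = false in (\v.v)) (\w.(if true then w else w))) (if true then (let q = ((3 + 0) - (8 + 9)) in true) else ((if (false && true) then (7 == 1) else (if false then true else true)) || (if true then (if true then false else false) else (if false then false else true)))))
step 4: [let@0.0] (((\v.v) (\w.(if true then w else w))) (if true then (let q = ((3 + 0) - (8 + 9)) in true) else ((if (false && true) then (7 == 1) else (if false then true else true)) || (if true then (if true then false else false) else (if false then false else true)))))
step 5: [beta@0] ((\w.(if true then w else w)) (if true then (let q = ((3 + 0) - (8 + 9)) in true) else ((if (false && true) then (7 == 1) else (if false then true else true)) || (if true then (if true then false else false) else (if false then false else true)))))
step 6: [if@1] ((\w.(if true then w else w)) (let q = ((3 + 0) - (8 + 9)) in true))
step 7: [delta@1.0.0] ((\w.(if true then w else w)) (let q = (3 - (8 + 9)) in true))
step 8: [delta@1.0.1] ((\w.(if true then w else w)) (let q = (3 - 17) in true))
step 9: [delta@1.0] ((\w.(if true then w else w)) (let q = -14 in true))
step 10: [let@1] ((\w.(if true then w else w)) true)
step 11: [beta@root] (if true then true else true)
step 12: [if@root] true

Answer: true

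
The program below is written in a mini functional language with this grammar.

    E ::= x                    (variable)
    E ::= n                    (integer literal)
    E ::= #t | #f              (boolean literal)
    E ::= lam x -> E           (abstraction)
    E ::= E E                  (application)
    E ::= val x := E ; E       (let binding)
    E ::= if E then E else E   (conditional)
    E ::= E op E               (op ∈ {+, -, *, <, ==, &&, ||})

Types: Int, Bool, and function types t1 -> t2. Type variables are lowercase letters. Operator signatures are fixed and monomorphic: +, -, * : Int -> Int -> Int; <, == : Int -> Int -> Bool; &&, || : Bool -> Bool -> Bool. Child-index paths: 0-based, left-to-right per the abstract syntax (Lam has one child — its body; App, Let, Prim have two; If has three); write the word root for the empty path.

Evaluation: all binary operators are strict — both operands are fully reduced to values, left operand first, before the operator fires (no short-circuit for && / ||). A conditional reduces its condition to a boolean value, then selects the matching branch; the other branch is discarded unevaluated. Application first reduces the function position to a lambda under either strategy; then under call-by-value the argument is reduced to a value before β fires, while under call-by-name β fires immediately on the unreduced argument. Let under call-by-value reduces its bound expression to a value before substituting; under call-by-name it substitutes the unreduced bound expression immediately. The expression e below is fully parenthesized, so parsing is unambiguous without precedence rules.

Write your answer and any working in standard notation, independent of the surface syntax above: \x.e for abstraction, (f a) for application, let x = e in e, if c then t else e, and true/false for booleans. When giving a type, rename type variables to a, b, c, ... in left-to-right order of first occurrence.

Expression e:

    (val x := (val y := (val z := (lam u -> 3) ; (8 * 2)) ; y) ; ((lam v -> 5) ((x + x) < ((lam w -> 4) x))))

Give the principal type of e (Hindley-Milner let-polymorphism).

Trace:
\u._ : a -> Int
let z : forall. a -> Int
  unify Int ~ Int
  unify Int ~ Int
let y : Int
y : Int
let x : Int
\v._ : b -> Int
x : Int
  unify Int ~ Int
x : Int
  unify Int ~ Int
  unify Int ~ Int
\w._ : c -> Int
x : Int
  unify c -> Int ~ Int -> d
  unify c ~ Int
  unify Int ~ d
_ _ : Int
  unify Int ~ Int
  unify b -> Int ~ Bool -> e
  unify b ~ Bool
  unify Int ~ e
_ _ : Int

Answer: Int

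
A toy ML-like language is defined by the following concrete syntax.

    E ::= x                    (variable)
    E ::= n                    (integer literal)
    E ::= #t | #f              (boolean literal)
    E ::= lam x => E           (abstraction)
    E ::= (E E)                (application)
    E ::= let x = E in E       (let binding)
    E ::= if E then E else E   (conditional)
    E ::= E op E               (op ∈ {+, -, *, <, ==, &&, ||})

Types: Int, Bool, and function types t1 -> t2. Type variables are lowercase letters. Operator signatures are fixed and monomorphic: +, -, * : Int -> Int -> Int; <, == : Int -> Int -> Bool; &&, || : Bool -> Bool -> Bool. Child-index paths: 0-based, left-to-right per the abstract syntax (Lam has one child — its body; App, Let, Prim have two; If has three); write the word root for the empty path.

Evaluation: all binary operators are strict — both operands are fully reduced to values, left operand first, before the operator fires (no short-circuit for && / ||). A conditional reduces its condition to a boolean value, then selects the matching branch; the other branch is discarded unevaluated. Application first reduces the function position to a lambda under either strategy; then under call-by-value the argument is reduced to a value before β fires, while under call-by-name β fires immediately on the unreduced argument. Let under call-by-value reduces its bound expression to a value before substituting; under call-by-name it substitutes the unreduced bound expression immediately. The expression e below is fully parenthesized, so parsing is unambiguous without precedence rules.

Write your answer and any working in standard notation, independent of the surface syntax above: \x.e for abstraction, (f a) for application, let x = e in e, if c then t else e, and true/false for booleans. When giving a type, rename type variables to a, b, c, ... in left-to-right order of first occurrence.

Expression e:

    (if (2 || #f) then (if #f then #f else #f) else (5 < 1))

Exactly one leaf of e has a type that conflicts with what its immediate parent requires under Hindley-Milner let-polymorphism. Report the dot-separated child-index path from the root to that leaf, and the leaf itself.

Answer: 0.0 : 2

Derivation:
  unify Int ~ Bool
  FAIL: mismatch Int ~ Bool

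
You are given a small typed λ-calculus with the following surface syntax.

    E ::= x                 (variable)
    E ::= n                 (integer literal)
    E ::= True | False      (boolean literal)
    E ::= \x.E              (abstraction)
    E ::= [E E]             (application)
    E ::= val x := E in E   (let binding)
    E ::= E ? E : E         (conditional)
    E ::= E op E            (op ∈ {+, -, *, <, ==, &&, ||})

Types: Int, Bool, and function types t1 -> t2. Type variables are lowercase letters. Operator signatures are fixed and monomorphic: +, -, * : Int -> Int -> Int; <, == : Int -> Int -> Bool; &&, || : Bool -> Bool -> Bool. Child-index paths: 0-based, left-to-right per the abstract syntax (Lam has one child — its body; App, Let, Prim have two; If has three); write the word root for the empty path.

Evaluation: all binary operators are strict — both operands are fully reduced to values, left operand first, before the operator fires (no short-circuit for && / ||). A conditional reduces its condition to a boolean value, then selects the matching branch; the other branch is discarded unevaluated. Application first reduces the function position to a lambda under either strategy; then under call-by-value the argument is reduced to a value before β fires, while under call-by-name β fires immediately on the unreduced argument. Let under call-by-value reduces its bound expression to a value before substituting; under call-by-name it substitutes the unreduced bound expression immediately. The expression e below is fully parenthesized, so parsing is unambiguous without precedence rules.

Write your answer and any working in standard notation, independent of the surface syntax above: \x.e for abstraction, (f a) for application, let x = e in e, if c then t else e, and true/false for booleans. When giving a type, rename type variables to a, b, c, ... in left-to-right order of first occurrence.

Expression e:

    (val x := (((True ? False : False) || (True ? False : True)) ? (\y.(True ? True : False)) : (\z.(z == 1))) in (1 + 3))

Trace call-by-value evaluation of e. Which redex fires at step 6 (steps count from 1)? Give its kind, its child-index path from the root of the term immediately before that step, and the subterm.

Working:
step 0: (let x = (if ((if true then false else false) || (if true then false else true)) then (\y.(if true then true else false)) else (\z.(z == 1))) in (1 + 3))
step 1: [if@0.0.0] (let x = (if (false || (if true then false else true)) then (\y.(if true then true else false)) else (\z.(z == 1))) in (1 + 3))
step 2: [if@0.0.1] (let x = (if (false || false) then (\y.(if true then true else false)) else (\z.(z == 1))) in (1 + 3))
step 3: [delta@0.0] (let x = (if false then (\y.(if true then true else false)) else (\z.(z == 1))) in (1 + 3))
step 4: [if@0] (let x = (\z.(z == 1)) in (1 + 3))
step 5: [let@root] (1 + 3)
step 6: [delta@root] 4

Answer: delta at root : (1 + 3)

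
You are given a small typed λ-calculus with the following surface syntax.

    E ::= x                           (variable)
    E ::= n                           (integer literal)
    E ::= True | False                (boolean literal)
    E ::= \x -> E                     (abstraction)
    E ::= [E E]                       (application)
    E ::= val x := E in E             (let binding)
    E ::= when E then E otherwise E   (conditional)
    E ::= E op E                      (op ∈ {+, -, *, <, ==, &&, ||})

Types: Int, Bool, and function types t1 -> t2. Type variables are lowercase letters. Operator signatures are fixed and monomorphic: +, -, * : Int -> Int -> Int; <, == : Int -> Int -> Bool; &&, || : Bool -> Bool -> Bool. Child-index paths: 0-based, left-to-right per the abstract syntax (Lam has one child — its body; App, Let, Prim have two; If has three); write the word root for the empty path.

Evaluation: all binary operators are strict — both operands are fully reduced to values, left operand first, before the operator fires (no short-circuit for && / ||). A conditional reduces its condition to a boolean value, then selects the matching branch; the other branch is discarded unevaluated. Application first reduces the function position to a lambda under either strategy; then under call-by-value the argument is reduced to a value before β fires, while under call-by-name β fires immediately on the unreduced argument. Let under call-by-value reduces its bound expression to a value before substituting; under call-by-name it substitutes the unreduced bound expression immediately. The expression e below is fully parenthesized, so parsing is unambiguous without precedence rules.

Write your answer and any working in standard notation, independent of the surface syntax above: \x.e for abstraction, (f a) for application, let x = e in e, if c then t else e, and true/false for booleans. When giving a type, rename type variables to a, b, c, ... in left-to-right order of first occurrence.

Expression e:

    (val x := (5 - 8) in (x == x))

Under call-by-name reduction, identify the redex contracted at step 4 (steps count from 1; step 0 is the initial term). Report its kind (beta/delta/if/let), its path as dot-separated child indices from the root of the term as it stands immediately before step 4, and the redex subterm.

Answer: delta at root : (-3 == -3)

Trace:
step 0: (let x = (5 - 8) in (x == x))
step 1: [let@root] ((5 - 8) == (5 - 8))
step 2: [delta@0] (-3 == (5 - 8))
step 3: [delta@1] (-3 == -3)
step 4: [delta@root] true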